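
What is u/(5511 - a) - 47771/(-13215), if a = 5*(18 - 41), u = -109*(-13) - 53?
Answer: 143392453/37173795 ≈ 3.8574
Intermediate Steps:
u = 1364 (u = 1417 - 53 = 1364)
a = -115 (a = 5*(-23) = -115)
u/(5511 - a) - 47771/(-13215) = 1364/(5511 - 1*(-115)) - 47771/(-13215) = 1364/(5511 + 115) - 47771*(-1/13215) = 1364/5626 + 47771/13215 = 1364*(1/5626) + 47771/13215 = 682/2813 + 47771/13215 = 143392453/37173795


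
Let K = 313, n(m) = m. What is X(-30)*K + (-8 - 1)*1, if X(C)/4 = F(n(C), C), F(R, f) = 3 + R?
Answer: -33813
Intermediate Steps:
X(C) = 12 + 4*C (X(C) = 4*(3 + C) = 12 + 4*C)
X(-30)*K + (-8 - 1)*1 = (12 + 4*(-30))*313 + (-8 - 1)*1 = (12 - 120)*313 - 9*1 = -108*313 - 9 = -33804 - 9 = -33813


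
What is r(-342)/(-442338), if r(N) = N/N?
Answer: -1/442338 ≈ -2.2607e-6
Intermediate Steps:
r(N) = 1
r(-342)/(-442338) = 1/(-442338) = 1*(-1/442338) = -1/442338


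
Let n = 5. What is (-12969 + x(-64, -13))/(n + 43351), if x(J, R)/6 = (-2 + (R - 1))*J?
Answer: -2275/14452 ≈ -0.15742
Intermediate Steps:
x(J, R) = 6*J*(-3 + R) (x(J, R) = 6*((-2 + (R - 1))*J) = 6*((-2 + (-1 + R))*J) = 6*((-3 + R)*J) = 6*(J*(-3 + R)) = 6*J*(-3 + R))
(-12969 + x(-64, -13))/(n + 43351) = (-12969 + 6*(-64)*(-3 - 13))/(5 + 43351) = (-12969 + 6*(-64)*(-16))/43356 = (-12969 + 6144)*(1/43356) = -6825*1/43356 = -2275/14452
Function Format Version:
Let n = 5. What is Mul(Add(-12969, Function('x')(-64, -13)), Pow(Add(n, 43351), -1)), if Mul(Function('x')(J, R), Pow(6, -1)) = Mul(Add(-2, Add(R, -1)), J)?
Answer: Rational(-2275, 14452) ≈ -0.15742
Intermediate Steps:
Function('x')(J, R) = Mul(6, J, Add(-3, R)) (Function('x')(J, R) = Mul(6, Mul(Add(-2, Add(R, -1)), J)) = Mul(6, Mul(Add(-2, Add(-1, R)), J)) = Mul(6, Mul(Add(-3, R), J)) = Mul(6, Mul(J, Add(-3, R))) = Mul(6, J, Add(-3, R)))
Mul(Add(-12969, Function('x')(-64, -13)), Pow(Add(n, 43351), -1)) = Mul(Add(-12969, Mul(6, -64, Add(-3, -13))), Pow(Add(5, 43351), -1)) = Mul(Add(-12969, Mul(6, -64, -16)), Pow(43356, -1)) = Mul(Add(-12969, 6144), Rational(1, 43356)) = Mul(-6825, Rational(1, 43356)) = Rational(-2275, 14452)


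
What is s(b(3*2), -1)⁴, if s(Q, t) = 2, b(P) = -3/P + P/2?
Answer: 16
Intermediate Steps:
b(P) = P/2 - 3/P (b(P) = -3/P + P*(½) = -3/P + P/2 = P/2 - 3/P)
s(b(3*2), -1)⁴ = 2⁴ = 16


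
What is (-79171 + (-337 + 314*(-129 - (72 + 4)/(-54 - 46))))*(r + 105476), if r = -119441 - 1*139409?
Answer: 459260651616/25 ≈ 1.8370e+10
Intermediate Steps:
r = -258850 (r = -119441 - 139409 = -258850)
(-79171 + (-337 + 314*(-129 - (72 + 4)/(-54 - 46))))*(r + 105476) = (-79171 + (-337 + 314*(-129 - (72 + 4)/(-54 - 46))))*(-258850 + 105476) = (-79171 + (-337 + 314*(-129 - 76/(-100))))*(-153374) = (-79171 + (-337 + 314*(-129 - 76*(-1)/100)))*(-153374) = (-79171 + (-337 + 314*(-129 - 1*(-19/25))))*(-153374) = (-79171 + (-337 + 314*(-129 + 19/25)))*(-153374) = (-79171 + (-337 + 314*(-3206/25)))*(-153374) = (-79171 + (-337 - 1006684/25))*(-153374) = (-79171 - 1015109/25)*(-153374) = -2994384/25*(-153374) = 459260651616/25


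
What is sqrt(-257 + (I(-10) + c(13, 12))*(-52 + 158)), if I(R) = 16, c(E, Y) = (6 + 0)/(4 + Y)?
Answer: 13*sqrt(35)/2 ≈ 38.455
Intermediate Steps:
c(E, Y) = 6/(4 + Y)
sqrt(-257 + (I(-10) + c(13, 12))*(-52 + 158)) = sqrt(-257 + (16 + 6/(4 + 12))*(-52 + 158)) = sqrt(-257 + (16 + 6/16)*106) = sqrt(-257 + (16 + 6*(1/16))*106) = sqrt(-257 + (16 + 3/8)*106) = sqrt(-257 + (131/8)*106) = sqrt(-257 + 6943/4) = sqrt(5915/4) = 13*sqrt(35)/2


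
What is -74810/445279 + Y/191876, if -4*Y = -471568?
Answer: 9535147077/21359588351 ≈ 0.44641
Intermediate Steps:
Y = 117892 (Y = -¼*(-471568) = 117892)
-74810/445279 + Y/191876 = -74810/445279 + 117892/191876 = -74810*1/445279 + 117892*(1/191876) = -74810/445279 + 29473/47969 = 9535147077/21359588351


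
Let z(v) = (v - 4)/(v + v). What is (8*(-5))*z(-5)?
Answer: -36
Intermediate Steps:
z(v) = (-4 + v)/(2*v) (z(v) = (-4 + v)/((2*v)) = (-4 + v)*(1/(2*v)) = (-4 + v)/(2*v))
(8*(-5))*z(-5) = (8*(-5))*((1/2)*(-4 - 5)/(-5)) = -20*(-1)*(-9)/5 = -40*9/10 = -36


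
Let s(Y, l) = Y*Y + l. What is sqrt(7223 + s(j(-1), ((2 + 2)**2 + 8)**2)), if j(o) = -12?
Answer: 13*sqrt(47) ≈ 89.124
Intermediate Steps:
s(Y, l) = l + Y**2 (s(Y, l) = Y**2 + l = l + Y**2)
sqrt(7223 + s(j(-1), ((2 + 2)**2 + 8)**2)) = sqrt(7223 + (((2 + 2)**2 + 8)**2 + (-12)**2)) = sqrt(7223 + ((4**2 + 8)**2 + 144)) = sqrt(7223 + ((16 + 8)**2 + 144)) = sqrt(7223 + (24**2 + 144)) = sqrt(7223 + (576 + 144)) = sqrt(7223 + 720) = sqrt(7943) = 13*sqrt(47)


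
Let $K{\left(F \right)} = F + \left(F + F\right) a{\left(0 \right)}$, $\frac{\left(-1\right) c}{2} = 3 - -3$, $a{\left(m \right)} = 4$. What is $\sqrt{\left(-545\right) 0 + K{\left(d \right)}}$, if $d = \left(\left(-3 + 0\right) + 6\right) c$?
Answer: $18 i \approx 18.0 i$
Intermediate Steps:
$c = -12$ ($c = - 2 \left(3 - -3\right) = - 2 \left(3 + 3\right) = \left(-2\right) 6 = -12$)
$d = -36$ ($d = \left(\left(-3 + 0\right) + 6\right) \left(-12\right) = \left(-3 + 6\right) \left(-12\right) = 3 \left(-12\right) = -36$)
$K{\left(F \right)} = 9 F$ ($K{\left(F \right)} = F + \left(F + F\right) 4 = F + 2 F 4 = F + 8 F = 9 F$)
$\sqrt{\left(-545\right) 0 + K{\left(d \right)}} = \sqrt{\left(-545\right) 0 + 9 \left(-36\right)} = \sqrt{0 - 324} = \sqrt{-324} = 18 i$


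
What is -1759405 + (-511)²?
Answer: -1498284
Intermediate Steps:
-1759405 + (-511)² = -1759405 + 261121 = -1498284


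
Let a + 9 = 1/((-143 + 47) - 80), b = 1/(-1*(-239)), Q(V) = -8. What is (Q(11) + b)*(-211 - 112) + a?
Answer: 108257713/42064 ≈ 2573.6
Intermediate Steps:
b = 1/239 ≈ 0.0041841
a = -1585/176 (a = -9 + 1/((-143 + 47) - 80) = -9 + 1/(-96 - 80) = -9 + 1/(-176) = -9 - 1/176 = -1585/176 ≈ -9.0057)
(Q(11) + b)*(-211 - 112) + a = (-8 + 1/239)*(-211 - 112) - 1585/176 = -1911/239*(-323) - 1585/176 = 617253/239 - 1585/176 = 108257713/42064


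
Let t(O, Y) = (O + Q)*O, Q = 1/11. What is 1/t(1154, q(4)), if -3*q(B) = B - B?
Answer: 11/14650030 ≈ 7.5085e-7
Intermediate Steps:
q(B) = 0 (q(B) = -(B - B)/3 = -1/3*0 = 0)
Q = 1/11 ≈ 0.090909
t(O, Y) = O*(1/11 + O) (t(O, Y) = (O + 1/11)*O = (1/11 + O)*O = O*(1/11 + O))
1/t(1154, q(4)) = 1/(1154*(1/11 + 1154)) = 1/(1154*(12695/11)) = 1/(14650030/11) = 11/14650030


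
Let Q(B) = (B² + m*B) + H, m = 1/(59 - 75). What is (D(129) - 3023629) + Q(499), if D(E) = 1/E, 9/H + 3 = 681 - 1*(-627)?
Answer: -830399997251/299280 ≈ -2.7747e+6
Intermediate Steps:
H = 1/145 (H = 9/(-3 + (681 - 1*(-627))) = 9/(-3 + (681 + 627)) = 9/(-3 + 1308) = 9/1305 = 9*(1/1305) = 1/145 ≈ 0.0068966)
m = -1/16 (m = 1/(-16) = -1/16 ≈ -0.062500)
Q(B) = 1/145 + B² - B/16 (Q(B) = (B² - B/16) + 1/145 = 1/145 + B² - B/16)
(D(129) - 3023629) + Q(499) = (1/129 - 3023629) + (1/145 + 499² - 1/16*499) = (1/129 - 3023629) + (1/145 + 249001 - 499/16) = -390048140/129 + 577609981/2320 = -830399997251/299280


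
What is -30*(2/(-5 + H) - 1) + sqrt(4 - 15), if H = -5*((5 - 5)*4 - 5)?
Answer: 27 + I*sqrt(11) ≈ 27.0 + 3.3166*I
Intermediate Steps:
H = 25 (H = -5*(0*4 - 5) = -5*(0 - 5) = -5*(-5) = 25)
-30*(2/(-5 + H) - 1) + sqrt(4 - 15) = -30*(2/(-5 + 25) - 1) + sqrt(4 - 15) = -30*(2/20 - 1) + sqrt(-11) = -30*(2*(1/20) - 1) + I*sqrt(11) = -30*(1/10 - 1) + I*sqrt(11) = -30*(-9/10) + I*sqrt(11) = 27 + I*sqrt(11)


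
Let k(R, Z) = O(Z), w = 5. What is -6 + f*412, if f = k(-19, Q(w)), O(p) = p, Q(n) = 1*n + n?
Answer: 4114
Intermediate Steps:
Q(n) = 2*n (Q(n) = n + n = 2*n)
k(R, Z) = Z
f = 10 (f = 2*5 = 10)
-6 + f*412 = -6 + 10*412 = -6 + 4120 = 4114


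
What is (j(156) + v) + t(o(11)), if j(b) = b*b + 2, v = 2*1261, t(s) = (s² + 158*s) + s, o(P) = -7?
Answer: 25796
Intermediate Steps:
t(s) = s² + 159*s
v = 2522
j(b) = 2 + b² (j(b) = b² + 2 = 2 + b²)
(j(156) + v) + t(o(11)) = ((2 + 156²) + 2522) - 7*(159 - 7) = ((2 + 24336) + 2522) - 7*152 = (24338 + 2522) - 1064 = 26860 - 1064 = 25796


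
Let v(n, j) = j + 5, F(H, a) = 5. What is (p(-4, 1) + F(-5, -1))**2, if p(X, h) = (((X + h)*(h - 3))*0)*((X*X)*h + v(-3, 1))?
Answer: 25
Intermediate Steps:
v(n, j) = 5 + j
p(X, h) = 0 (p(X, h) = (((X + h)*(h - 3))*0)*((X*X)*h + (5 + 1)) = (((X + h)*(-3 + h))*0)*(X**2*h + 6) = (((-3 + h)*(X + h))*0)*(h*X**2 + 6) = 0*(6 + h*X**2) = 0)
(p(-4, 1) + F(-5, -1))**2 = (0 + 5)**2 = 5**2 = 25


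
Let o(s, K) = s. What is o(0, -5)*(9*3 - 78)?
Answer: 0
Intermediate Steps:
o(0, -5)*(9*3 - 78) = 0*(9*3 - 78) = 0*(27 - 78) = 0*(-51) = 0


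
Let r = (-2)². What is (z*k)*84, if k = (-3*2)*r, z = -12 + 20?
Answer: -16128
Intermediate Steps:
r = 4
z = 8
k = -24 (k = -3*2*4 = -6*4 = -24)
(z*k)*84 = (8*(-24))*84 = -192*84 = -16128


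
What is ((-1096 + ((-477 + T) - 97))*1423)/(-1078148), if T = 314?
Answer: 482397/269537 ≈ 1.7897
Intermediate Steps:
((-1096 + ((-477 + T) - 97))*1423)/(-1078148) = ((-1096 + ((-477 + 314) - 97))*1423)/(-1078148) = ((-1096 + (-163 - 97))*1423)*(-1/1078148) = ((-1096 - 260)*1423)*(-1/1078148) = -1356*1423*(-1/1078148) = -1929588*(-1/1078148) = 482397/269537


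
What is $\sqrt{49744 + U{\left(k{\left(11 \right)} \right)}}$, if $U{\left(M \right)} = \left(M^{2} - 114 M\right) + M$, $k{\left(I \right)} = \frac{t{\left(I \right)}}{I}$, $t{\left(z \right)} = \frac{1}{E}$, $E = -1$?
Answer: $\frac{2 \sqrt{1505067}}{11} \approx 223.06$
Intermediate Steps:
$t{\left(z \right)} = -1$ ($t{\left(z \right)} = \frac{1}{-1} = -1$)
$k{\left(I \right)} = - \frac{1}{I}$
$U{\left(M \right)} = M^{2} - 113 M$
$\sqrt{49744 + U{\left(k{\left(11 \right)} \right)}} = \sqrt{49744 + - \frac{1}{11} \left(-113 - \frac{1}{11}\right)} = \sqrt{49744 + \left(-1\right) \frac{1}{11} \left(-113 - \frac{1}{11}\right)} = \sqrt{49744 - \frac{-113 - \frac{1}{11}}{11}} = \sqrt{49744 - - \frac{1244}{121}} = \sqrt{49744 + \frac{1244}{121}} = \sqrt{\frac{6020268}{121}} = \frac{2 \sqrt{1505067}}{11}$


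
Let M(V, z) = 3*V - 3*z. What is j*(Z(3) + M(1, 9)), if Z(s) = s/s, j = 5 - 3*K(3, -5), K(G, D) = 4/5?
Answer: -299/5 ≈ -59.800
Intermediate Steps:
K(G, D) = ⅘ (K(G, D) = 4*(⅕) = ⅘)
M(V, z) = -3*z + 3*V
j = 13/5 (j = 5 - 3*⅘ = 5 - 12/5 = 13/5 ≈ 2.6000)
Z(s) = 1
j*(Z(3) + M(1, 9)) = 13*(1 + (-3*9 + 3*1))/5 = 13*(1 + (-27 + 3))/5 = 13*(1 - 24)/5 = (13/5)*(-23) = -299/5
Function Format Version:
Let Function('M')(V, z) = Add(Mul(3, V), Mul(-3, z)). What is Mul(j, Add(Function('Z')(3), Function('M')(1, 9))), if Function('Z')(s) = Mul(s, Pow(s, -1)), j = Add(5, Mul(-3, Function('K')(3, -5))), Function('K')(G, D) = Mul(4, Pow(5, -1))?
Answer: Rational(-299, 5) ≈ -59.800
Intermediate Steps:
Function('K')(G, D) = Rational(4, 5) (Function('K')(G, D) = Mul(4, Rational(1, 5)) = Rational(4, 5))
Function('M')(V, z) = Add(Mul(-3, z), Mul(3, V))
j = Rational(13, 5) (j = Add(5, Mul(-3, Rational(4, 5))) = Add(5, Rational(-12, 5)) = Rational(13, 5) ≈ 2.6000)
Function('Z')(s) = 1
Mul(j, Add(Function('Z')(3), Function('M')(1, 9))) = Mul(Rational(13, 5), Add(1, Add(Mul(-3, 9), Mul(3, 1)))) = Mul(Rational(13, 5), Add(1, Add(-27, 3))) = Mul(Rational(13, 5), Add(1, -24)) = Mul(Rational(13, 5), -23) = Rational(-299, 5)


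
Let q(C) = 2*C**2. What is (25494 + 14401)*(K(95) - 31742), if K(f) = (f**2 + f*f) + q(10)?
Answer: -538263340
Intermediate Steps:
K(f) = 200 + 2*f**2 (K(f) = (f**2 + f*f) + 2*10**2 = (f**2 + f**2) + 2*100 = 2*f**2 + 200 = 200 + 2*f**2)
(25494 + 14401)*(K(95) - 31742) = (25494 + 14401)*((200 + 2*95**2) - 31742) = 39895*((200 + 2*9025) - 31742) = 39895*((200 + 18050) - 31742) = 39895*(18250 - 31742) = 39895*(-13492) = -538263340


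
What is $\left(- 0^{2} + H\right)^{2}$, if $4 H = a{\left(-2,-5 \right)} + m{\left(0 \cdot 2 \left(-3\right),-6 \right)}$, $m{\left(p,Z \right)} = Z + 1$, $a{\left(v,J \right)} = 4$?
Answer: $\frac{1}{16} \approx 0.0625$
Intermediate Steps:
$m{\left(p,Z \right)} = 1 + Z$
$H = - \frac{1}{4}$ ($H = \frac{4 + \left(1 - 6\right)}{4} = \frac{4 - 5}{4} = \frac{1}{4} \left(-1\right) = - \frac{1}{4} \approx -0.25$)
$\left(- 0^{2} + H\right)^{2} = \left(- 0^{2} - \frac{1}{4}\right)^{2} = \left(\left(-1\right) 0 - \frac{1}{4}\right)^{2} = \left(0 - \frac{1}{4}\right)^{2} = \left(- \frac{1}{4}\right)^{2} = \frac{1}{16}$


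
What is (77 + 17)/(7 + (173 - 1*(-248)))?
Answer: 47/214 ≈ 0.21963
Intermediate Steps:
(77 + 17)/(7 + (173 - 1*(-248))) = 94/(7 + (173 + 248)) = 94/(7 + 421) = 94/428 = 94*(1/428) = 47/214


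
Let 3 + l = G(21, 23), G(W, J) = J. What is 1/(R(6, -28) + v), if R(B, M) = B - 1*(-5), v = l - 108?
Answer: -1/77 ≈ -0.012987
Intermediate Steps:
l = 20 (l = -3 + 23 = 20)
v = -88 (v = 20 - 108 = -88)
R(B, M) = 5 + B (R(B, M) = B + 5 = 5 + B)
1/(R(6, -28) + v) = 1/((5 + 6) - 88) = 1/(11 - 88) = 1/(-77) = -1/77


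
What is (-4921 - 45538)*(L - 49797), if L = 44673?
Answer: 258551916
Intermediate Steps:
(-4921 - 45538)*(L - 49797) = (-4921 - 45538)*(44673 - 49797) = -50459*(-5124) = 258551916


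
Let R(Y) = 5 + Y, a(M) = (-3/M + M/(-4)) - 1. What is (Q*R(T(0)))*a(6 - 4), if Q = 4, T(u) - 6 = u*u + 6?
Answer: -204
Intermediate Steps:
T(u) = 12 + u**2 (T(u) = 6 + (u*u + 6) = 6 + (u**2 + 6) = 6 + (6 + u**2) = 12 + u**2)
a(M) = -1 - 3/M - M/4 (a(M) = (-3/M + M*(-1/4)) - 1 = (-3/M - M/4) - 1 = -1 - 3/M - M/4)
(Q*R(T(0)))*a(6 - 4) = (4*(5 + (12 + 0**2)))*(-1 - 3/(6 - 4) - (6 - 4)/4) = (4*(5 + (12 + 0)))*(-1 - 3/2 - 1/4*2) = (4*(5 + 12))*(-1 - 3*1/2 - 1/2) = (4*17)*(-1 - 3/2 - 1/2) = 68*(-3) = -204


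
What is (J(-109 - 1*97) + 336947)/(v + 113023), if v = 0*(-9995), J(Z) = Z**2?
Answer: 379383/113023 ≈ 3.3567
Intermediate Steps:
v = 0
(J(-109 - 1*97) + 336947)/(v + 113023) = ((-109 - 1*97)**2 + 336947)/(0 + 113023) = ((-109 - 97)**2 + 336947)/113023 = ((-206)**2 + 336947)*(1/113023) = (42436 + 336947)*(1/113023) = 379383*(1/113023) = 379383/113023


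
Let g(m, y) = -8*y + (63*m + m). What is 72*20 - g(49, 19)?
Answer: -1544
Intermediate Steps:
g(m, y) = -8*y + 64*m
72*20 - g(49, 19) = 72*20 - (-8*19 + 64*49) = 1440 - (-152 + 3136) = 1440 - 1*2984 = 1440 - 2984 = -1544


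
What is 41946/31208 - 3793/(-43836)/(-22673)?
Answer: 2605608984259/1938589521414 ≈ 1.3441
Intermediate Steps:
41946/31208 - 3793/(-43836)/(-22673) = 41946*(1/31208) - 3793*(-1/43836)*(-1/22673) = 20973/15604 + (3793/43836)*(-1/22673) = 20973/15604 - 3793/993893628 = 2605608984259/1938589521414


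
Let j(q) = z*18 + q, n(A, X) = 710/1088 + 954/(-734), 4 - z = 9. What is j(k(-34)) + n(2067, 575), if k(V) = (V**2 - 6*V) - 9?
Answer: 251626925/199648 ≈ 1260.4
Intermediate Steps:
z = -5 (z = 4 - 1*9 = 4 - 9 = -5)
n(A, X) = -129203/199648 (n(A, X) = 710*(1/1088) + 954*(-1/734) = 355/544 - 477/367 = -129203/199648)
k(V) = -9 + V**2 - 6*V
j(q) = -90 + q (j(q) = -5*18 + q = -90 + q)
j(k(-34)) + n(2067, 575) = (-90 + (-9 + (-34)**2 - 6*(-34))) - 129203/199648 = (-90 + (-9 + 1156 + 204)) - 129203/199648 = (-90 + 1351) - 129203/199648 = 1261 - 129203/199648 = 251626925/199648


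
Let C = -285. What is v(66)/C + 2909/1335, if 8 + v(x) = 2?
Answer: 11161/5073 ≈ 2.2001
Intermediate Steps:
v(x) = -6 (v(x) = -8 + 2 = -6)
v(66)/C + 2909/1335 = -6/(-285) + 2909/1335 = -6*(-1/285) + 2909*(1/1335) = 2/95 + 2909/1335 = 11161/5073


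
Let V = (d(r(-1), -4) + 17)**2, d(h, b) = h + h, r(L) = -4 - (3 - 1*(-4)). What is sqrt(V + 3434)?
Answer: sqrt(3459) ≈ 58.813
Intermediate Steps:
r(L) = -11 (r(L) = -4 - (3 + 4) = -4 - 1*7 = -4 - 7 = -11)
d(h, b) = 2*h
V = 25 (V = (2*(-11) + 17)**2 = (-22 + 17)**2 = (-5)**2 = 25)
sqrt(V + 3434) = sqrt(25 + 3434) = sqrt(3459)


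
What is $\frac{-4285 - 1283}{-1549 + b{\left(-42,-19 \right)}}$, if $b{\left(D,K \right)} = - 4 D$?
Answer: $\frac{5568}{1381} \approx 4.0319$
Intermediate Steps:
$\frac{-4285 - 1283}{-1549 + b{\left(-42,-19 \right)}} = \frac{-4285 - 1283}{-1549 - -168} = - \frac{5568}{-1549 + 168} = - \frac{5568}{-1381} = \left(-5568\right) \left(- \frac{1}{1381}\right) = \frac{5568}{1381}$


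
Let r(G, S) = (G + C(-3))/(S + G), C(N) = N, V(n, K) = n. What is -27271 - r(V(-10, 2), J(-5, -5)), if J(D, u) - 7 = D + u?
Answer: -27272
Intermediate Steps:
J(D, u) = 7 + D + u (J(D, u) = 7 + (D + u) = 7 + D + u)
r(G, S) = (-3 + G)/(G + S) (r(G, S) = (G - 3)/(S + G) = (-3 + G)/(G + S))
-27271 - r(V(-10, 2), J(-5, -5)) = -27271 - (-3 - 10)/(-10 + (7 - 5 - 5)) = -27271 - (-13)/(-10 - 3) = -27271 - (-13)/(-13) = -27271 - (-1)*(-13)/13 = -27271 - 1*1 = -27271 - 1 = -27272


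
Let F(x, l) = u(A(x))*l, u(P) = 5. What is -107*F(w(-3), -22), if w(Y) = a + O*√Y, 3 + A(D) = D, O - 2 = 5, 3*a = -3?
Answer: 11770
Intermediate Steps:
a = -1 (a = (⅓)*(-3) = -1)
O = 7 (O = 2 + 5 = 7)
A(D) = -3 + D
w(Y) = -1 + 7*√Y
F(x, l) = 5*l
-107*F(w(-3), -22) = -535*(-22) = -107*(-110) = 11770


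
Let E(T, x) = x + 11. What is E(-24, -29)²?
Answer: 324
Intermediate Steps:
E(T, x) = 11 + x
E(-24, -29)² = (11 - 29)² = (-18)² = 324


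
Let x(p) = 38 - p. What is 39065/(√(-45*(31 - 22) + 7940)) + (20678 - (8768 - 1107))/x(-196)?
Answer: 4339/78 + 7813*√7535/1507 ≈ 505.66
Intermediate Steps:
39065/(√(-45*(31 - 22) + 7940)) + (20678 - (8768 - 1107))/x(-196) = 39065/(√(-45*(31 - 22) + 7940)) + (20678 - (8768 - 1107))/(38 - 1*(-196)) = 39065/(√(-45*9 + 7940)) + (20678 - 1*7661)/(38 + 196) = 39065/(√(-405 + 7940)) + (20678 - 7661)/234 = 39065/(√7535) + 13017*(1/234) = 39065*(√7535/7535) + 4339/78 = 7813*√7535/1507 + 4339/78 = 4339/78 + 7813*√7535/1507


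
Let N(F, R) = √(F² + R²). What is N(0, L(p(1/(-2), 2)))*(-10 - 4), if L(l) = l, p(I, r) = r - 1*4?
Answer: -28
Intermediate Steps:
p(I, r) = -4 + r (p(I, r) = r - 4 = -4 + r)
N(0, L(p(1/(-2), 2)))*(-10 - 4) = √(0² + (-4 + 2)²)*(-10 - 4) = √(0 + (-2)²)*(-14) = √(0 + 4)*(-14) = √4*(-14) = 2*(-14) = -28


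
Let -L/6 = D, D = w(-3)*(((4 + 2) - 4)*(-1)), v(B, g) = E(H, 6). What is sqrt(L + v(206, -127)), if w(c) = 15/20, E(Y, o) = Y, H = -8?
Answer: 1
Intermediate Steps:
v(B, g) = -8
w(c) = 3/4 (w(c) = 15*(1/20) = 3/4)
D = -3/2 (D = 3*(((4 + 2) - 4)*(-1))/4 = 3*((6 - 4)*(-1))/4 = 3*(2*(-1))/4 = (3/4)*(-2) = -3/2 ≈ -1.5000)
L = 9 (L = -6*(-3/2) = 9)
sqrt(L + v(206, -127)) = sqrt(9 - 8) = sqrt(1) = 1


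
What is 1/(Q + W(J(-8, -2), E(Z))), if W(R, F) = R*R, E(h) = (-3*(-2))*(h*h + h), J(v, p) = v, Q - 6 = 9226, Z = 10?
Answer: 1/9296 ≈ 0.00010757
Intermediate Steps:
Q = 9232 (Q = 6 + 9226 = 9232)
E(h) = 6*h + 6*h² (E(h) = 6*(h² + h) = 6*(h + h²) = 6*h + 6*h²)
W(R, F) = R²
1/(Q + W(J(-8, -2), E(Z))) = 1/(9232 + (-8)²) = 1/(9232 + 64) = 1/9296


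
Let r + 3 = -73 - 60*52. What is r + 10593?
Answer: 7397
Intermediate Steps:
r = -3196 (r = -3 + (-73 - 60*52) = -3 + (-73 - 3120) = -3 - 3193 = -3196)
r + 10593 = -3196 + 10593 = 7397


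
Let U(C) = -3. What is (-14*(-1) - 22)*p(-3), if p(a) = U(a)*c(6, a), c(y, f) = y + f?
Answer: 72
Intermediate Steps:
c(y, f) = f + y
p(a) = -18 - 3*a (p(a) = -3*(a + 6) = -3*(6 + a) = -18 - 3*a)
(-14*(-1) - 22)*p(-3) = (-14*(-1) - 22)*(-18 - 3*(-3)) = (14 - 22)*(-18 + 9) = -8*(-9) = 72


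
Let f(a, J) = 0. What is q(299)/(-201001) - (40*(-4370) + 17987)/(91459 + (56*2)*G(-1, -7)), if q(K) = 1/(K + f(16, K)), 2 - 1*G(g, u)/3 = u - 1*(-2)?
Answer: 9424351280276/5637975338489 ≈ 1.6716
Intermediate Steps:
G(g, u) = -3*u (G(g, u) = 6 - 3*(u - 1*(-2)) = 6 - 3*(u + 2) = 6 - 3*(2 + u) = 6 + (-6 - 3*u) = -3*u)
q(K) = 1/K (q(K) = 1/(K + 0) = 1/K)
q(299)/(-201001) - (40*(-4370) + 17987)/(91459 + (56*2)*G(-1, -7)) = 1/(299*(-201001)) - (40*(-4370) + 17987)/(91459 + (56*2)*(-3*(-7))) = (1/299)*(-1/201001) - (-174800 + 17987)/(91459 + 112*21) = -1/60099299 - (-156813)/(91459 + 2352) = -1/60099299 - (-156813)/93811 = -1/60099299 - 1*(-156813/93811) = -1/60099299 + 156813/93811 = 9424351280276/5637975338489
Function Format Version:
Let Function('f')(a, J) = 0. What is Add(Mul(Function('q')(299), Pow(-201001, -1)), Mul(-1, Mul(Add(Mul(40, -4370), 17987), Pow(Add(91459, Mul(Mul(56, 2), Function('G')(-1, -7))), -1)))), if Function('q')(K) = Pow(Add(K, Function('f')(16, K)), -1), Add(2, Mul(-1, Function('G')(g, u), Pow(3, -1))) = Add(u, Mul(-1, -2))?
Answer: Rational(9424351280276, 5637975338489) ≈ 1.6716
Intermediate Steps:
Function('G')(g, u) = Mul(-3, u) (Function('G')(g, u) = Add(6, Mul(-3, Add(u, Mul(-1, -2)))) = Add(6, Mul(-3, Add(u, 2))) = Add(6, Mul(-3, Add(2, u))) = Add(6, Add(-6, Mul(-3, u))) = Mul(-3, u))
Function('q')(K) = Pow(K, -1) (Function('q')(K) = Pow(Add(K, 0), -1) = Pow(K, -1))
Add(Mul(Function('q')(299), Pow(-201001, -1)), Mul(-1, Mul(Add(Mul(40, -4370), 17987), Pow(Add(91459, Mul(Mul(56, 2), Function('G')(-1, -7))), -1)))) = Add(Mul(Pow(299, -1), Pow(-201001, -1)), Mul(-1, Mul(Add(Mul(40, -4370), 17987), Pow(Add(91459, Mul(Mul(56, 2), Mul(-3, -7))), -1)))) = Add(Mul(Rational(1, 299), Rational(-1, 201001)), Mul(-1, Mul(Add(-174800, 17987), Pow(Add(91459, Mul(112, 21)), -1)))) = Add(Rational(-1, 60099299), Mul(-1, Mul(-156813, Pow(Add(91459, 2352), -1)))) = Add(Rational(-1, 60099299), Mul(-1, Mul(-156813, Pow(93811, -1)))) = Add(Rational(-1, 60099299), Mul(-1, Mul(-156813, Rational(1, 93811)))) = Add(Rational(-1, 60099299), Mul(-1, Rational(-156813, 93811))) = Add(Rational(-1, 60099299), Rational(156813, 93811)) = Rational(9424351280276, 5637975338489)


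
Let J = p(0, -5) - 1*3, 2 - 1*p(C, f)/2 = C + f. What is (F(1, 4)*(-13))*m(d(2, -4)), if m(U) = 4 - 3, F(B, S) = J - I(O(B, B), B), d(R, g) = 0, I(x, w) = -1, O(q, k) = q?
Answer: -156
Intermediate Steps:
p(C, f) = 4 - 2*C - 2*f (p(C, f) = 4 - 2*(C + f) = 4 + (-2*C - 2*f) = 4 - 2*C - 2*f)
J = 11 (J = (4 - 2*0 - 2*(-5)) - 1*3 = (4 + 0 + 10) - 3 = 14 - 3 = 11)
F(B, S) = 12 (F(B, S) = 11 - 1*(-1) = 11 + 1 = 12)
m(U) = 1
(F(1, 4)*(-13))*m(d(2, -4)) = (12*(-13))*1 = -156*1 = -156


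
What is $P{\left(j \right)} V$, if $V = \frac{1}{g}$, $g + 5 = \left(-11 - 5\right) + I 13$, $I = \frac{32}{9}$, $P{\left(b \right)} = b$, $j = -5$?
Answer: $- \frac{45}{227} \approx -0.19824$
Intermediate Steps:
$I = \frac{32}{9}$ ($I = 32 \cdot \frac{1}{9} = \frac{32}{9} \approx 3.5556$)
$g = \frac{227}{9}$ ($g = -5 + \left(\left(-11 - 5\right) + \frac{32}{9} \cdot 13\right) = -5 + \left(\left(-11 - 5\right) + \frac{416}{9}\right) = -5 + \left(-16 + \frac{416}{9}\right) = -5 + \frac{272}{9} = \frac{227}{9} \approx 25.222$)
$V = \frac{9}{227}$ ($V = \frac{1}{\frac{227}{9}} = \frac{9}{227} \approx 0.039648$)
$P{\left(j \right)} V = \left(-5\right) \frac{9}{227} = - \frac{45}{227}$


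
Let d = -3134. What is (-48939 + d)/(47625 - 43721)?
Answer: -52073/3904 ≈ -13.338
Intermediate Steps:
(-48939 + d)/(47625 - 43721) = (-48939 - 3134)/(47625 - 43721) = -52073/3904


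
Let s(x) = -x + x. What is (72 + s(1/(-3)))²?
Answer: 5184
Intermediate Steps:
s(x) = 0
(72 + s(1/(-3)))² = (72 + 0)² = 72² = 5184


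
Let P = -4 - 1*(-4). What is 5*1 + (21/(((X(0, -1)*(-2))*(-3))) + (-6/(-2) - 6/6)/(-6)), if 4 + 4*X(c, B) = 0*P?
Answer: 7/6 ≈ 1.1667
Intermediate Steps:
P = 0 (P = -4 + 4 = 0)
X(c, B) = -1 (X(c, B) = -1 + (0*0)/4 = -1 + (1/4)*0 = -1 + 0 = -1)
5*1 + (21/(((X(0, -1)*(-2))*(-3))) + (-6/(-2) - 6/6)/(-6)) = 5*1 + (21/((-1*(-2)*(-3))) + (-6/(-2) - 6/6)/(-6)) = 5 + (21/((2*(-3))) + (-6*(-1/2) - 6*1/6)*(-1/6)) = 5 + (21/(-6) + (3 - 1)*(-1/6)) = 5 + (21*(-1/6) + 2*(-1/6)) = 5 + (-7/2 - 1/3) = 5 - 23/6 = 7/6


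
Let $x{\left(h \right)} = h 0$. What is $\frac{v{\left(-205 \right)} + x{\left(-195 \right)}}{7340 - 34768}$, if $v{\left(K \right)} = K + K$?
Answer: $\frac{205}{13714} \approx 0.014948$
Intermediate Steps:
$v{\left(K \right)} = 2 K$
$x{\left(h \right)} = 0$
$\frac{v{\left(-205 \right)} + x{\left(-195 \right)}}{7340 - 34768} = \frac{2 \left(-205\right) + 0}{7340 - 34768} = \frac{-410 + 0}{-27428} = \left(-410\right) \left(- \frac{1}{27428}\right) = \frac{205}{13714}$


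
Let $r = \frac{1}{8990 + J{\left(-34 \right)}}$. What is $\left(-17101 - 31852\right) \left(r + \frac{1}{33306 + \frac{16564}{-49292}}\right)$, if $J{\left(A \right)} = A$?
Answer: $- \frac{25494256612205}{3675772542332} \approx -6.9358$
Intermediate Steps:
$r = \frac{1}{8956}$ ($r = \frac{1}{8990 - 34} = \frac{1}{8956} \approx 0.00011166$)
$\left(-17101 - 31852\right) \left(r + \frac{1}{33306 + \frac{16564}{-49292}}\right) = \left(-17101 - 31852\right) \left(\frac{1}{8956} + \frac{1}{33306 + \frac{16564}{-49292}}\right) = - 48953 \left(\frac{1}{8956} + \frac{1}{33306 + 16564 \left(- \frac{1}{49292}\right)}\right) = - 48953 \left(\frac{1}{8956} + \frac{1}{33306 - \frac{4141}{12323}}\right) = - 48953 \left(\frac{1}{8956} + \frac{1}{\frac{410425697}{12323}}\right) = - 48953 \left(\frac{1}{8956} + \frac{12323}{410425697}\right) = \left(-48953\right) \frac{520790485}{3675772542332} = - \frac{25494256612205}{3675772542332}$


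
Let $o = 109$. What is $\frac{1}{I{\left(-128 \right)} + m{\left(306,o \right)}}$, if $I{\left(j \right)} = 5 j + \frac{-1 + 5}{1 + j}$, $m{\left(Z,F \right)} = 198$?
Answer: $- \frac{127}{56138} \approx -0.0022623$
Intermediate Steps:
$I{\left(j \right)} = \frac{4}{1 + j} + 5 j$ ($I{\left(j \right)} = 5 j + \frac{4}{1 + j} = \frac{4}{1 + j} + 5 j$)
$\frac{1}{I{\left(-128 \right)} + m{\left(306,o \right)}} = \frac{1}{\frac{4 + 5 \left(-128\right) + 5 \left(-128\right)^{2}}{1 - 128} + 198} = \frac{1}{\frac{4 - 640 + 5 \cdot 16384}{-127} + 198} = \frac{1}{- \frac{4 - 640 + 81920}{127} + 198} = \frac{1}{\left(- \frac{1}{127}\right) 81284 + 198} = \frac{1}{- \frac{81284}{127} + 198} = \frac{1}{- \frac{56138}{127}} = - \frac{127}{56138}$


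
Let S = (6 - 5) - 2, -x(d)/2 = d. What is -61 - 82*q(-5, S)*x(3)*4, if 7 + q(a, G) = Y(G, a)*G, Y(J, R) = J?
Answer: -11869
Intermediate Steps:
x(d) = -2*d
S = -1 (S = 1 - 2 = -1)
q(a, G) = -7 + G² (q(a, G) = -7 + G*G = -7 + G²)
-61 - 82*q(-5, S)*x(3)*4 = -61 - 82*(-7 + (-1)²)*-2*3*4 = -61 - 82*(-7 + 1)*(-6*4) = -61 - (-492)*(-24) = -61 - 82*144 = -61 - 11808 = -11869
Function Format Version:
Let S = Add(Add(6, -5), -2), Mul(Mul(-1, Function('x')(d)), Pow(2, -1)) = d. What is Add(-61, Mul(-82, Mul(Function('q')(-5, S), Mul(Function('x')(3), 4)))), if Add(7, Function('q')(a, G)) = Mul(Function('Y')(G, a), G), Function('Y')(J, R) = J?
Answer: -11869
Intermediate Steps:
Function('x')(d) = Mul(-2, d)
S = -1 (S = Add(1, -2) = -1)
Function('q')(a, G) = Add(-7, Pow(G, 2)) (Function('q')(a, G) = Add(-7, Mul(G, G)) = Add(-7, Pow(G, 2)))
Add(-61, Mul(-82, Mul(Function('q')(-5, S), Mul(Function('x')(3), 4)))) = Add(-61, Mul(-82, Mul(Add(-7, Pow(-1, 2)), Mul(Mul(-2, 3), 4)))) = Add(-61, Mul(-82, Mul(Add(-7, 1), Mul(-6, 4)))) = Add(-61, Mul(-82, Mul(-6, -24))) = Add(-61, Mul(-82, 144)) = Add(-61, -11808) = -11869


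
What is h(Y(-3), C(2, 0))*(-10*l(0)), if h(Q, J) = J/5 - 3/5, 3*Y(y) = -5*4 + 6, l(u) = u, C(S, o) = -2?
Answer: 0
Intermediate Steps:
Y(y) = -14/3 (Y(y) = (-5*4 + 6)/3 = (-20 + 6)/3 = (⅓)*(-14) = -14/3)
h(Q, J) = -⅗ + J/5 (h(Q, J) = J*(⅕) - 3*⅕ = J/5 - ⅗ = -⅗ + J/5)
h(Y(-3), C(2, 0))*(-10*l(0)) = (-⅗ + (⅕)*(-2))*(-10*0) = (-⅗ - ⅖)*0 = -1*0 = 0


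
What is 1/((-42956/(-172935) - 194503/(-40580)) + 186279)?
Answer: 1403540460/261457189254497 ≈ 5.3681e-6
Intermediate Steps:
1/((-42956/(-172935) - 194503/(-40580)) + 186279) = 1/((-42956*(-1/172935) - 194503*(-1/40580)) + 186279) = 1/((42956/172935 + 194503/40580) + 186279) = 1/(7075906157/1403540460 + 186279) = 1/(261457189254497/1403540460) = 1403540460/261457189254497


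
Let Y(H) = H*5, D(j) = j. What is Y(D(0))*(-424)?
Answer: 0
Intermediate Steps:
Y(H) = 5*H
Y(D(0))*(-424) = (5*0)*(-424) = 0*(-424) = 0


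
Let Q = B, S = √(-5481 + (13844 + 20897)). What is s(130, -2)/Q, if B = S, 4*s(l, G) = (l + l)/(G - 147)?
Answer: -13*√7315/435974 ≈ -0.0025503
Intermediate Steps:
s(l, G) = l/(2*(-147 + G)) (s(l, G) = ((l + l)/(G - 147))/4 = ((2*l)/(-147 + G))/4 = (2*l/(-147 + G))/4 = l/(2*(-147 + G)))
S = 2*√7315 (S = √(-5481 + 34741) = √29260 = 2*√7315 ≈ 171.06)
B = 2*√7315 ≈ 171.06
Q = 2*√7315 ≈ 171.06
s(130, -2)/Q = ((½)*130/(-147 - 2))/((2*√7315)) = ((½)*130/(-149))*(√7315/14630) = ((½)*130*(-1/149))*(√7315/14630) = -13*√7315/435974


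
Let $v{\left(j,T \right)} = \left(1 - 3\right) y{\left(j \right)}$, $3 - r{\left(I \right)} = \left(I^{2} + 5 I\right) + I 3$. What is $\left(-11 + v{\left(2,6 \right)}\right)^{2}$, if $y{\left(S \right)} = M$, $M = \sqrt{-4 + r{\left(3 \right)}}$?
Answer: $-15 + 44 i \sqrt{34} \approx -15.0 + 256.56 i$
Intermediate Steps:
$r{\left(I \right)} = 3 - I^{2} - 8 I$ ($r{\left(I \right)} = 3 - \left(\left(I^{2} + 5 I\right) + I 3\right) = 3 - \left(\left(I^{2} + 5 I\right) + 3 I\right) = 3 - \left(I^{2} + 8 I\right) = 3 - I^{2} - 8 I$)
$M = i \sqrt{34}$ ($M = \sqrt{-4 - 30} = \sqrt{-34} = i \sqrt{34} \approx 5.8309 i$)
$y{\left(S \right)} = i \sqrt{34}$
$v{\left(j,T \right)} = - 2 i \sqrt{34}$ ($v{\left(j,T \right)} = \left(1 - 3\right) i \sqrt{34} = - 2 i \sqrt{34}$)
$\left(-11 + v{\left(2,6 \right)}\right)^{2} = \left(-11 - 2 i \sqrt{34}\right)^{2}$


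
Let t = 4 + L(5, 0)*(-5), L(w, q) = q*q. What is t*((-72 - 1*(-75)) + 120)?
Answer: 492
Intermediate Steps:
L(w, q) = q**2
t = 4 (t = 4 + 0**2*(-5) = 4 + 0*(-5) = 4 + 0 = 4)
t*((-72 - 1*(-75)) + 120) = 4*((-72 - 1*(-75)) + 120) = 4*((-72 + 75) + 120) = 4*(3 + 120) = 4*123 = 492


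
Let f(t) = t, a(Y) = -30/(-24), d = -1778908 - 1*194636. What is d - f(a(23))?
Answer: -7894181/4 ≈ -1.9735e+6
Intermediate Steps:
d = -1973544 (d = -1778908 - 194636 = -1973544)
a(Y) = 5/4 (a(Y) = -30*(-1/24) = 5/4)
d - f(a(23)) = -1973544 - 1*5/4 = -1973544 - 5/4 = -7894181/4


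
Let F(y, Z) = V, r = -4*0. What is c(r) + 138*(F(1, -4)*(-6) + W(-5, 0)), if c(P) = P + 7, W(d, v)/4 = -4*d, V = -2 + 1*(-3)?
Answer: 15187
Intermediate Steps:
V = -5 (V = -2 - 3 = -5)
W(d, v) = -16*d (W(d, v) = 4*(-4*d) = -16*d)
r = 0
c(P) = 7 + P
F(y, Z) = -5
c(r) + 138*(F(1, -4)*(-6) + W(-5, 0)) = (7 + 0) + 138*(-5*(-6) - 16*(-5)) = 7 + 138*(30 + 80) = 7 + 138*110 = 7 + 15180 = 15187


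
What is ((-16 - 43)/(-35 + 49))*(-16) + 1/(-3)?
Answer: 1409/21 ≈ 67.095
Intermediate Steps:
((-16 - 43)/(-35 + 49))*(-16) + 1/(-3) = -59/14*(-16) - ⅓ = 472/7 - ⅓ = 1409/21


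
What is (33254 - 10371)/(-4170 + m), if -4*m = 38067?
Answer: -13076/7821 ≈ -1.6719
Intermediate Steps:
m = -38067/4 (m = -¼*38067 = -38067/4 ≈ -9516.8)
(33254 - 10371)/(-4170 + m) = (33254 - 10371)/(-4170 - 38067/4) = 22883/(-54747/4) = 22883*(-4/54747) = -13076/7821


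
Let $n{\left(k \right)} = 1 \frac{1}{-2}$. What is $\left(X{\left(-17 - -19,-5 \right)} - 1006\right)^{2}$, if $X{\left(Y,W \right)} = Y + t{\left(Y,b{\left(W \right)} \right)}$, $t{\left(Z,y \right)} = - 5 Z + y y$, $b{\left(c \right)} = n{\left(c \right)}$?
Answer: $\frac{16443025}{16} \approx 1.0277 \cdot 10^{6}$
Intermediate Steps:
$n{\left(k \right)} = - \frac{1}{2}$ ($n{\left(k \right)} = 1 \left(- \frac{1}{2}\right) = - \frac{1}{2}$)
$b{\left(c \right)} = - \frac{1}{2}$
$t{\left(Z,y \right)} = y^{2} - 5 Z$ ($t{\left(Z,y \right)} = - 5 Z + y^{2} = y^{2} - 5 Z$)
$X{\left(Y,W \right)} = \frac{1}{4} - 4 Y$ ($X{\left(Y,W \right)} = Y - \left(- \frac{1}{4} + 5 Y\right) = \frac{1}{4} - 4 Y$)
$\left(X{\left(-17 - -19,-5 \right)} - 1006\right)^{2} = \left(\left(\frac{1}{4} - 4 \left(-17 - -19\right)\right) - 1006\right)^{2} = \left(\left(\frac{1}{4} - 4 \left(-17 + 19\right)\right) - 1006\right)^{2} = \left(\left(\frac{1}{4} - 8\right) - 1006\right)^{2} = \left(- \frac{31}{4} - 1006\right)^{2} = \left(- \frac{4055}{4}\right)^{2} = \frac{16443025}{16}$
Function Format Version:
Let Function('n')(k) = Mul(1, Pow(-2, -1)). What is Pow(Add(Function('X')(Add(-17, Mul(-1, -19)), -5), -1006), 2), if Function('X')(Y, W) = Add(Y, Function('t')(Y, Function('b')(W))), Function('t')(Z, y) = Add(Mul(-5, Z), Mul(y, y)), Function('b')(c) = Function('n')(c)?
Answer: Rational(16443025, 16) ≈ 1.0277e+6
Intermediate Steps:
Function('n')(k) = Rational(-1, 2) (Function('n')(k) = Mul(1, Rational(-1, 2)) = Rational(-1, 2))
Function('b')(c) = Rational(-1, 2)
Function('t')(Z, y) = Add(Pow(y, 2), Mul(-5, Z)) (Function('t')(Z, y) = Add(Mul(-5, Z), Pow(y, 2)) = Add(Pow(y, 2), Mul(-5, Z)))
Function('X')(Y, W) = Add(Rational(1, 4), Mul(-4, Y)) (Function('X')(Y, W) = Add(Y, Add(Pow(Rational(-1, 2), 2), Mul(-5, Y))) = Add(Y, Add(Rational(1, 4), Mul(-5, Y))) = Add(Rational(1, 4), Mul(-4, Y)))
Pow(Add(Function('X')(Add(-17, Mul(-1, -19)), -5), -1006), 2) = Pow(Add(Add(Rational(1, 4), Mul(-4, Add(-17, Mul(-1, -19)))), -1006), 2) = Pow(Add(Add(Rational(1, 4), Mul(-4, Add(-17, 19))), -1006), 2) = Pow(Add(Add(Rational(1, 4), Mul(-4, 2)), -1006), 2) = Pow(Add(Add(Rational(1, 4), -8), -1006), 2) = Pow(Add(Rational(-31, 4), -1006), 2) = Pow(Rational(-4055, 4), 2) = Rational(16443025, 16)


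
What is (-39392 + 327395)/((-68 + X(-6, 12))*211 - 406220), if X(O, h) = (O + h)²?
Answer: -288003/412972 ≈ -0.69739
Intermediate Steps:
(-39392 + 327395)/((-68 + X(-6, 12))*211 - 406220) = (-39392 + 327395)/((-68 + (-6 + 12)²)*211 - 406220) = 288003/((-68 + 6²)*211 - 406220) = 288003/((-68 + 36)*211 - 406220) = 288003/(-32*211 - 406220) = 288003/(-6752 - 406220) = 288003/(-412972) = 288003*(-1/412972) = -288003/412972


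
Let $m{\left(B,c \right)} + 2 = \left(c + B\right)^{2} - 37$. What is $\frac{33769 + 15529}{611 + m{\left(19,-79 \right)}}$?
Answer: $\frac{24649}{2086} \approx 11.816$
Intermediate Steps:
$m{\left(B,c \right)} = -39 + \left(B + c\right)^{2}$ ($m{\left(B,c \right)} = -2 + \left(\left(c + B\right)^{2} - 37\right) = -2 + \left(\left(B + c\right)^{2} - 37\right) = -2 + \left(-37 + \left(B + c\right)^{2}\right) = -39 + \left(B + c\right)^{2}$)
$\frac{33769 + 15529}{611 + m{\left(19,-79 \right)}} = \frac{33769 + 15529}{611 - \left(39 - \left(19 - 79\right)^{2}\right)} = \frac{49298}{611 - \left(39 - \left(-60\right)^{2}\right)} = \frac{49298}{611 + \left(-39 + 3600\right)} = \frac{49298}{611 + 3561} = \frac{49298}{4172} = 49298 \cdot \frac{1}{4172} = \frac{24649}{2086}$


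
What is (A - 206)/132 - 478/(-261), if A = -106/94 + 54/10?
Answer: 409099/1349370 ≈ 0.30318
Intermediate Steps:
A = 1004/235 (A = -106*1/94 + 54*(⅒) = -53/47 + 27/5 = 1004/235 ≈ 4.2723)
(A - 206)/132 - 478/(-261) = (1004/235 - 206)/132 - 478/(-261) = -47406/235*1/132 - 478*(-1/261) = -7901/5170 + 478/261 = 409099/1349370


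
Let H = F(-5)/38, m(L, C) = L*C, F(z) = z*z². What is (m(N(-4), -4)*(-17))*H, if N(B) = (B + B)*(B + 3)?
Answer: -34000/19 ≈ -1789.5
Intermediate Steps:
F(z) = z³
N(B) = 2*B*(3 + B) (N(B) = (2*B)*(3 + B) = 2*B*(3 + B))
m(L, C) = C*L
H = -125/38 (H = (-5)³/38 = -125*1/38 = -125/38 ≈ -3.2895)
(m(N(-4), -4)*(-17))*H = (-8*(-4)*(3 - 4)*(-17))*(-125/38) = (-8*(-4)*(-1)*(-17))*(-125/38) = (-4*8*(-17))*(-125/38) = -32*(-17)*(-125/38) = 544*(-125/38) = -34000/19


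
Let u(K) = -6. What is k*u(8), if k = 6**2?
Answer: -216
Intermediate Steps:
k = 36
k*u(8) = 36*(-6) = -216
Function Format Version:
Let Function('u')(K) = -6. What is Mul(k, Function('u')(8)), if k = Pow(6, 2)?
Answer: -216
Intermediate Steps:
k = 36
Mul(k, Function('u')(8)) = Mul(36, -6) = -216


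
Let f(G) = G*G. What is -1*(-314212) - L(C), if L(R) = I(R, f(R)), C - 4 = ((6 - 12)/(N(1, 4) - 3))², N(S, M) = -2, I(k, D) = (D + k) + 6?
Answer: 196356854/625 ≈ 3.1417e+5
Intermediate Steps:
f(G) = G²
I(k, D) = 6 + D + k
C = 136/25 (C = 4 + ((6 - 12)/(-2 - 3))² = 4 + (-6/(-5))² = 4 + (-6*(-⅕))² = 4 + (6/5)² = 4 + 36/25 = 136/25 ≈ 5.4400)
L(R) = 6 + R + R² (L(R) = 6 + R² + R = 6 + R + R²)
-1*(-314212) - L(C) = -1*(-314212) - (6 + 136/25 + (136/25)²) = 314212 - (6 + 136/25 + 18496/625) = 314212 - 1*25646/625 = 314212 - 25646/625 = 196356854/625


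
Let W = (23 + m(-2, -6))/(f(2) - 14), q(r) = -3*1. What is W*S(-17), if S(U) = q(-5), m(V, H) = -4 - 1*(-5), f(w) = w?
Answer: 6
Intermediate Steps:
m(V, H) = 1 (m(V, H) = -4 + 5 = 1)
q(r) = -3
S(U) = -3
W = -2 (W = (23 + 1)/(2 - 14) = 24/(-12) = 24*(-1/12) = -2)
W*S(-17) = -2*(-3) = 6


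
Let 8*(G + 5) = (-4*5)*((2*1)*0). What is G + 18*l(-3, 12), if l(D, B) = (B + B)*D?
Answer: -1301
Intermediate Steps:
l(D, B) = 2*B*D (l(D, B) = (2*B)*D = 2*B*D)
G = -5 (G = -5 + ((-4*5)*((2*1)*0))/8 = -5 + (-40*0)/8 = -5 + (-20*0)/8 = -5 + (⅛)*0 = -5 + 0 = -5)
G + 18*l(-3, 12) = -5 + 18*(2*12*(-3)) = -5 + 18*(-72) = -5 - 1296 = -1301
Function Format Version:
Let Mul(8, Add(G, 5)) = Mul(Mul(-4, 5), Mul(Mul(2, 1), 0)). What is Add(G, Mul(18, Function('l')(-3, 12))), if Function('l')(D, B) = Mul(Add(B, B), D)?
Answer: -1301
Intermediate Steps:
Function('l')(D, B) = Mul(2, B, D) (Function('l')(D, B) = Mul(Mul(2, B), D) = Mul(2, B, D))
G = -5 (G = Add(-5, Mul(Rational(1, 8), Mul(Mul(-4, 5), Mul(Mul(2, 1), 0)))) = Add(-5, Mul(Rational(1, 8), Mul(-20, Mul(2, 0)))) = Add(-5, Mul(Rational(1, 8), Mul(-20, 0))) = Add(-5, Mul(Rational(1, 8), 0)) = Add(-5, 0) = -5)
Add(G, Mul(18, Function('l')(-3, 12))) = Add(-5, Mul(18, Mul(2, 12, -3))) = Add(-5, Mul(18, -72)) = Add(-5, -1296) = -1301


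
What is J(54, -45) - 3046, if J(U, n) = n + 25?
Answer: -3066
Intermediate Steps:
J(U, n) = 25 + n
J(54, -45) - 3046 = (25 - 45) - 3046 = -20 - 3046 = -3066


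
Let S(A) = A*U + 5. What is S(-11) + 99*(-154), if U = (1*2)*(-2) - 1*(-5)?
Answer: -15252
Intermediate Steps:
U = 1 (U = 2*(-2) + 5 = -4 + 5 = 1)
S(A) = 5 + A (S(A) = A*1 + 5 = A + 5 = 5 + A)
S(-11) + 99*(-154) = (5 - 11) + 99*(-154) = -6 - 15246 = -15252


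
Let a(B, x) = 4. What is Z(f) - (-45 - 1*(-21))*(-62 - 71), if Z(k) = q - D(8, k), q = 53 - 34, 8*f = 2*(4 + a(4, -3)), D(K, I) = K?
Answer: -3181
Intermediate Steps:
f = 2 (f = (2*(4 + 4))/8 = (2*8)/8 = (1/8)*16 = 2)
q = 19
Z(k) = 11 (Z(k) = 19 - 1*8 = 19 - 8 = 11)
Z(f) - (-45 - 1*(-21))*(-62 - 71) = 11 - (-45 - 1*(-21))*(-62 - 71) = 11 - (-45 + 21)*(-133) = 11 - (-24)*(-133) = 11 - 1*3192 = 11 - 3192 = -3181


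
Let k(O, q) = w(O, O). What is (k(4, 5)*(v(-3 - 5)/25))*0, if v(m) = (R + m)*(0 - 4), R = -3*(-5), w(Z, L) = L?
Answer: 0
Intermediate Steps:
k(O, q) = O
R = 15
v(m) = -60 - 4*m (v(m) = (15 + m)*(0 - 4) = (15 + m)*(-4) = -60 - 4*m)
(k(4, 5)*(v(-3 - 5)/25))*0 = (4*((-60 - 4*(-3 - 5))/25))*0 = (4*((-60 - 4*(-8))*(1/25)))*0 = (4*((-60 + 32)*(1/25)))*0 = (4*(-28*1/25))*0 = (4*(-28/25))*0 = -112/25*0 = 0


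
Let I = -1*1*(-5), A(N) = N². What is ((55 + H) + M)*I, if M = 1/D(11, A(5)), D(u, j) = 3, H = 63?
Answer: 1775/3 ≈ 591.67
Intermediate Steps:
I = 5 (I = -1*(-5) = 5)
M = ⅓ (M = 1/3 = ⅓ ≈ 0.33333)
((55 + H) + M)*I = ((55 + 63) + ⅓)*5 = (118 + ⅓)*5 = (355/3)*5 = 1775/3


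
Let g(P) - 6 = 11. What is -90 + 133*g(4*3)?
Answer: 2171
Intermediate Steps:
g(P) = 17 (g(P) = 6 + 11 = 17)
-90 + 133*g(4*3) = -90 + 133*17 = -90 + 2261 = 2171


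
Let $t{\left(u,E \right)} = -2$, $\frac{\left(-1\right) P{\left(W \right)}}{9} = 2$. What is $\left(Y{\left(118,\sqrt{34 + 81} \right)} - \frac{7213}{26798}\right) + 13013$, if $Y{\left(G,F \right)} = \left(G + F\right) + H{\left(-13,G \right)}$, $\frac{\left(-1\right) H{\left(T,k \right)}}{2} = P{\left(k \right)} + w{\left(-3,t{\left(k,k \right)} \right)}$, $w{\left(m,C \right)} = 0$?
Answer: $\frac{352842053}{26798} + \sqrt{115} \approx 13177.0$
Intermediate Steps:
$P{\left(W \right)} = -18$ ($P{\left(W \right)} = \left(-9\right) 2 = -18$)
$H{\left(T,k \right)} = 36$ ($H{\left(T,k \right)} = - 2 \left(-18 + 0\right) = \left(-2\right) \left(-18\right) = 36$)
$Y{\left(G,F \right)} = 36 + F + G$ ($Y{\left(G,F \right)} = \left(G + F\right) + 36 = \left(F + G\right) + 36 = 36 + F + G$)
$\left(Y{\left(118,\sqrt{34 + 81} \right)} - \frac{7213}{26798}\right) + 13013 = \left(\left(36 + \sqrt{34 + 81} + 118\right) - \frac{7213}{26798}\right) + 13013 = \left(\left(36 + \sqrt{115} + 118\right) - \frac{7213}{26798}\right) + 13013 = \left(\left(154 + \sqrt{115}\right) - \frac{7213}{26798}\right) + 13013 = \left(\frac{4119679}{26798} + \sqrt{115}\right) + 13013 = \frac{352842053}{26798} + \sqrt{115}$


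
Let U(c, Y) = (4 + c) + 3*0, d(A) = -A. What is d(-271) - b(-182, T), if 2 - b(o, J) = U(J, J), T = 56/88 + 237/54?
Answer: 55049/198 ≈ 278.03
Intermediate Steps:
U(c, Y) = 4 + c (U(c, Y) = (4 + c) + 0 = 4 + c)
T = 995/198 (T = 56*(1/88) + 237*(1/54) = 7/11 + 79/18 = 995/198 ≈ 5.0253)
b(o, J) = -2 - J (b(o, J) = 2 - (4 + J) = 2 + (-4 - J) = -2 - J)
d(-271) - b(-182, T) = -1*(-271) - (-2 - 1*995/198) = 271 - (-2 - 995/198) = 271 - 1*(-1391/198) = 271 + 1391/198 = 55049/198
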